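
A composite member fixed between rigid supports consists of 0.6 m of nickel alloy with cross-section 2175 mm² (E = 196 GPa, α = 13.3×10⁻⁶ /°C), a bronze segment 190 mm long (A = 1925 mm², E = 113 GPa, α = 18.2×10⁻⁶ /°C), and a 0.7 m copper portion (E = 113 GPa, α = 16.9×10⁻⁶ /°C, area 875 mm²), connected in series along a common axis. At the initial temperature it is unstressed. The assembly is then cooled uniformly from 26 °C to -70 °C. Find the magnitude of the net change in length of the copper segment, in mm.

Free thermal contraction of the whole bar: Σ αᵢΔT Lᵢ = 13.3×10⁻⁶×96×600 + 18.2×10⁻⁶×96×190 + 16.9×10⁻⁶×96×700 = 2.234 mm.
The rigid supports impose zero overall length change; the single axial force P common to all segments must satisfy P Σ Lᵢ/(AᵢEᵢ) = δ_free.
The series flexibility is Σ Lᵢ/(AᵢEᵢ) = 600/(2175×196×10³) + 190/(1925×113×10³) + 700/(875×113×10³) = 9.361×10⁻⁶ mm/N.
Hence P = δ_free / Σ(L/AE) = 2.234/9.361×10⁻⁶ = 238.6 kN (tensile).
For the copper segment, free thermal change = 16.9×10⁻⁶×96×700 = 1.136 mm and elastic change from P = 238600×700/(875×113×10³) = 1.689 mm; these oppose, so the net change is 0.554 mm (segment lengthens).

|ΔL| ≈ 0.554 mm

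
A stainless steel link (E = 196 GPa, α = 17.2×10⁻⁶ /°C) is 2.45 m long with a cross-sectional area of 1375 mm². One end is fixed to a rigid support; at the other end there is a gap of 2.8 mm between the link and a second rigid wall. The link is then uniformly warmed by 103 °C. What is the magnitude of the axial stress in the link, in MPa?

σ ≈ 123 MPa (compressive)

If the wall were absent the link would grow by αΔT L = 17.2×10⁻⁶ × 103 × 2450 = 4.34 mm.
This exceeds the 2.8 mm gap, so the wall pushes back. The portion of expansion that must be recovered elastically is δ_free − gap = 4.34 − 2.8 = 1.54 mm.
So σ = E(δ_free − g)/L = 196×10³ × 1.54/2450 = 123.2 MPa.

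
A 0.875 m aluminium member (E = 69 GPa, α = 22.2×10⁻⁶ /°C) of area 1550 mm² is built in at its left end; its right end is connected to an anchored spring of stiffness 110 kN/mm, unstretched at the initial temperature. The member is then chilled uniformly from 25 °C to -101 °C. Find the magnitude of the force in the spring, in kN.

The unrestrained thermal change is αΔT L = 22.2×10⁻⁶ × 126 × 875 = 2.448 mm.
With a force P in the spring, the elastic change of the member is PL/(AE) and that of the spring is P/k; compatibility requires their sum to equal δ_free.
So P = δ_free / [L/(AE) + 1/k] = 2.448 / [ 875/(1550×69×10³) + 1/(110×10³) ].
P = 2.448 / 1.727×10⁻⁵ = 141700 N.

P ≈ 142 kN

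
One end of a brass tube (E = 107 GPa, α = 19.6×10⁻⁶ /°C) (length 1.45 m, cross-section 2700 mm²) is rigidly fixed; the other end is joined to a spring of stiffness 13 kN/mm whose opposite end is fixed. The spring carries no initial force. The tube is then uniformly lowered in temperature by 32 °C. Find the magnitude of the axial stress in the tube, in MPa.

σ ≈ 4.11 MPa (tensile)

The unrestrained thermal change is αΔT L = 19.6×10⁻⁶ × 32 × 1450 = 0.9094 mm.
Let P be the tensile force in the spring. The tube extends elastically by PL/(AE) and the spring stretches by P/k; together these equal δ_free.
P [ L/(AE) + 1/k ] = δ_free → P [ 1450/(2700×107×10³) + 1/(13×10³) ] = 0.9094.
P = 0.9094 / 8.194×10⁻⁵ = 11100 N.
σ = P/A = 11100/2700 = 4.111 MPa.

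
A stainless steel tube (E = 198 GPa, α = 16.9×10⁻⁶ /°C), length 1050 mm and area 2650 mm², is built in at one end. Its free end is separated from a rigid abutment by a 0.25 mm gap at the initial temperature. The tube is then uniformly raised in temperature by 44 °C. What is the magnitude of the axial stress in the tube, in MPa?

σ ≈ 100 MPa (compressive)

Free thermal elongation = αΔT L = 16.9×10⁻⁶ × 44 × 1050 = 0.7808 mm.
The gap closes (δ_free > 0.25 mm) and the wall then resists a further 0.7808 − 0.25 = 0.5308 mm of expansion.
Compatibility: PL/(AE) = 0.5308 mm, so σ = P/A = E × (0.5308/1050) = 100.1 MPa.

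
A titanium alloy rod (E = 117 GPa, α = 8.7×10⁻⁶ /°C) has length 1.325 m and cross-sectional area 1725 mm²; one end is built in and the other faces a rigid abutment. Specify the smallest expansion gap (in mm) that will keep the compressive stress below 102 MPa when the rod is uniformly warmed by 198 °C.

Free expansion if unrestrained: δ_free = αΔT L = 8.7×10⁻⁶ × 198 × 1325 = 2.282 mm.
A stress of 102 MPa corresponds to the wall pushing the rod back by σL/E = 102×1325/(117×10³) = 1.155 mm.
So the gap has to take up the difference, g_min = δ_free − σL/E = 2.282 − 1.155 = 1.127 mm.

g ≈ 1.13 mm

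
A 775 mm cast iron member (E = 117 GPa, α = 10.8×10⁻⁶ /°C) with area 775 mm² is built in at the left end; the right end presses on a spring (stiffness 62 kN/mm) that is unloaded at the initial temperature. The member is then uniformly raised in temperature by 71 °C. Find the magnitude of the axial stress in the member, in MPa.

σ ≈ 31.1 MPa (compressive)

If the spring were absent the member would lengthen by αΔT L = 10.8×10⁻⁶ × 71 × 775 = 0.5943 mm.
With a force P in the spring, the elastic change of the member is PL/(AE) and that of the spring is P/k; compatibility requires their sum to equal δ_free.
P [ L/(AE) + 1/k ] = δ_free → P [ 775/(775×117×10³) + 1/(62×10³) ] = 0.5943.
P = 0.5943 / 2.468×10⁻⁵ = 24080 N.
σ = P/A = 24080/775 = 31.07 MPa.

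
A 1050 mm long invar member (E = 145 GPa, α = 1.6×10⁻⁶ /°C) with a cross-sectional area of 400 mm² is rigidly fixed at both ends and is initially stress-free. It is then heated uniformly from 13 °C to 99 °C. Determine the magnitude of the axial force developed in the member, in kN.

P ≈ 7.98 kN (compressive)

The ends cannot move, so σ = EαΔT = 145×10³ × 1.6×10⁻⁶ × 86 = 19.95 MPa.
Then P = σA = 19.95 × 400 mm² = 7.981 kN, compressive.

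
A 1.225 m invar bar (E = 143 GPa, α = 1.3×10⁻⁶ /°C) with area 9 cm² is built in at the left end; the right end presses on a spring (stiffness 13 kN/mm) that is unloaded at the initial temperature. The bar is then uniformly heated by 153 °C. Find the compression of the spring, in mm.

Free thermal expansion: δ_free = αΔT L = 1.3×10⁻⁶ × 153 × 1225 = 0.2437 mm.
With a force P in the spring, the elastic change of the bar is PL/(AE) and that of the spring is P/k; compatibility requires their sum to equal δ_free.
So P = δ_free / [L/(AE) + 1/k] = 0.2437 / [ 1225/(900×143×10³) + 1/(13×10³) ].
P = 0.2437 / 8.644×10⁻⁵ = 2819 N.
Spring compression = P/k = 2819/(13×10³) = 0.2168 mm.

δ ≈ 0.217 mm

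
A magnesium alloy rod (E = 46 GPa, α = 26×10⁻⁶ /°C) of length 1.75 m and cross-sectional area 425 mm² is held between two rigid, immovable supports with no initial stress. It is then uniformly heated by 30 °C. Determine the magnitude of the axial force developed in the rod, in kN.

The ends cannot move, so σ = EαΔT = 46×10³ × 26×10⁻⁶ × 30 = 35.88 MPa.
Axial force P = σA = 35.88 × 425 = 15250 N = 15.25 kN, compressive.

P ≈ 15.2 kN (compressive)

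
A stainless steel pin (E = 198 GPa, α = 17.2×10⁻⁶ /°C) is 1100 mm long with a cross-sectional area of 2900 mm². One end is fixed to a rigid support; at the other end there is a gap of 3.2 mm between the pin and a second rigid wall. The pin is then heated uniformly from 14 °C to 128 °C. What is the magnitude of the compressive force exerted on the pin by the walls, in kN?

Free thermal elongation = αΔT L = 17.2×10⁻⁶ × 114 × 1100 = 2.157 mm.
Since δ_free = 2.16 mm is less than the 3.2 mm gap, the pin never touches the wall. No axial force develops.

P ≈ 0 kN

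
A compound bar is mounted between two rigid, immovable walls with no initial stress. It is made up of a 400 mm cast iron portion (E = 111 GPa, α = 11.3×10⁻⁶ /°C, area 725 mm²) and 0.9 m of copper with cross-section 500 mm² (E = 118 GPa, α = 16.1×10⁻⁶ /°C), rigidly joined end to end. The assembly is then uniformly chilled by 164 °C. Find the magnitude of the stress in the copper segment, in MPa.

With the walls removed the bar would change length by δ_free = Σ αᵢΔT Lᵢ = 11.3×10⁻⁶×164×400 + 16.1×10⁻⁶×164×900 = 3.118 mm.
The walls prevent any net length change, so an axial force P (same in every segment) develops. Compatibility: P · Σ Lᵢ/(AᵢEᵢ) = δ_free.
Σ Lᵢ/(AᵢEᵢ) = 400/(725×111×10³) + 900/(500×118×10³) = 2.022×10⁻⁵ mm/N.
Hence P = δ_free / Σ(L/AE) = 3.118/2.022×10⁻⁵ = 154.1 kN (tensile).
σ_{copper} = P / A = 154100 / 500 = 308.3 MPa.

σ ≈ 308 MPa (tensile)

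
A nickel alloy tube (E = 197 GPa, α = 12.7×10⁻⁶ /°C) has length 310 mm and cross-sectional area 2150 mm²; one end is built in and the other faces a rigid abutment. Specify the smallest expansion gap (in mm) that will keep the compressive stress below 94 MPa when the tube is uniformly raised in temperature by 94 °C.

g ≈ 0.222 mm

With no wall the tube would lengthen by αΔT L = 12.7×10⁻⁶ × 94 × 310 = 0.3701 mm.
At the allowable stress the elastic shortening the wall may impose is σL/E = 94 × 310 / (197×10³) = 0.1479 mm.
The gap must absorb the remainder: g_min = 0.3701 − 0.1479 = 0.2222 mm.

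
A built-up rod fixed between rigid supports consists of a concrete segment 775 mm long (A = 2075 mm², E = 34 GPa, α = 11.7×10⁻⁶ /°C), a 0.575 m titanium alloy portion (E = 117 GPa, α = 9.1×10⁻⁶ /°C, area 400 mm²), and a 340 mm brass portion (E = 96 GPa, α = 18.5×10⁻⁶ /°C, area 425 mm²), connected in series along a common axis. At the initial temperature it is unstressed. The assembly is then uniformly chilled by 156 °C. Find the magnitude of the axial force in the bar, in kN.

With the walls removed the bar would change length by δ_free = Σ αᵢΔT Lᵢ = 11.7×10⁻⁶×156×775 + 9.1×10⁻⁶×156×575 + 18.5×10⁻⁶×156×340 = 3.212 mm.
Since the ends are fixed, an axial force P builds up, equal in every segment, with P · Σ Lᵢ/(AᵢEᵢ) = δ_free.
Σ Lᵢ/(AᵢEᵢ) = 775/(2075×34×10³) + 575/(400×117×10³) + 340/(425×96×10³) = 3.16×10⁻⁵ mm/N.
Hence P = δ_free / Σ(L/AE) = 3.212/3.16×10⁻⁵ = 101.6 kN (tensile).

P ≈ 102 kN (tensile)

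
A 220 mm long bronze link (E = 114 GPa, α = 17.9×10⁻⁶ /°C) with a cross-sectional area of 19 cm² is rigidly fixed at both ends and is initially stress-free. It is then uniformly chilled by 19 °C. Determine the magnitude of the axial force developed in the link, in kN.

The ends cannot move, so σ = EαΔT = 114×10³ × 17.9×10⁻⁶ × 19 = 38.77 MPa.
P = AEαΔT = 1900 × 114×10³ × 17.9×10⁻⁶ × 19 = 73.67 kN (tensile).

P ≈ 73.7 kN (tensile)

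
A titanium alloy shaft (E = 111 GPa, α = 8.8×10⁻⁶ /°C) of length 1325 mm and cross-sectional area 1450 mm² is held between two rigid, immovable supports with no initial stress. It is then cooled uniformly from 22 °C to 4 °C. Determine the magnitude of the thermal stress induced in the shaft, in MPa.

σ ≈ 17.6 MPa (tensile)

Because both ends are immovable the net strain is zero, and the suppressed thermal strain is αΔT = 8.8×10⁻⁶ × 18 = 158.4×10⁻⁶.
Hence σ = E·αΔT = 111×10³ × 158.4×10⁻⁶ = 17.58 MPa, tensile.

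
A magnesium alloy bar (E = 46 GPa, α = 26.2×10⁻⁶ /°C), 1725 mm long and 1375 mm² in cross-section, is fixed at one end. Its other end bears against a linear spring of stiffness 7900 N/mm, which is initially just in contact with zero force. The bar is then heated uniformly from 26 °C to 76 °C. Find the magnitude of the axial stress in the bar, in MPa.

σ ≈ 10.7 MPa (compressive)

Free thermal expansion: δ_free = αΔT L = 26.2×10⁻⁶ × 50 × 1725 = 2.26 mm.
Let P be the compressive force at the spring. The bar shortens elastically by PL/(AE) and the spring compresses by P/k; together these equal δ_free.
So P = δ_free / [L/(AE) + 1/k] = 2.26 / [ 1725/(1375×46×10³) + 1/(7900) ].
P = 2.26 / 0.0001539 = 14690 N.
σ = P/A = 14690/1375 = 10.68 MPa.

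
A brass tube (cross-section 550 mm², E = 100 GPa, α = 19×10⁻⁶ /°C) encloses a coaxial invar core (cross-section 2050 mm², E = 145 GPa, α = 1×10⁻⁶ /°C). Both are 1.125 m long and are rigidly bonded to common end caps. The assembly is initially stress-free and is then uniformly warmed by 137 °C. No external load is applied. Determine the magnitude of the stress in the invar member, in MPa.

σ ≈ 55.8 MPa (tensile)

Both members must finish at the same length. With the larger α, the brass tends to over-expand; the plates restrain it, putting the brass in compression and the invar in tension. With no external load the two internal forces are equal and opposite, magnitude P.
Setting the final lengths equal and cancelling L: (α₁ − α₂)ΔT = P/(A₁E₁) + P/(A₂E₂).
|α₁ − α₂|·ΔT = 18×10⁻⁶ × 137 = 0.002466.
1/(A₁E₁) + 1/(A₂E₂) = 1/(550×100×10³) + 1/(2050×145×10³) = 2.155×10⁻⁸ N⁻¹.
So P = 0.002466 / 2.155×10⁻⁸ = 114.5 kN.
σ_{invar} = P/A₂ = 114500/2050 = 55.83 MPa, tensile.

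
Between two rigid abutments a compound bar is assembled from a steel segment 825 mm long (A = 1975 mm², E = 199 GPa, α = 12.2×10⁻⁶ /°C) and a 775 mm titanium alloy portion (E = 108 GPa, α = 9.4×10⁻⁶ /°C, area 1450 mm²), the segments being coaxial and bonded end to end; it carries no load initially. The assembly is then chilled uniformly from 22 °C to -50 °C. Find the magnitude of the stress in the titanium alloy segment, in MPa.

σ ≈ 122 MPa (tensile)

With the walls removed the bar would change length by δ_free = Σ αᵢΔT Lᵢ = 12.2×10⁻⁶×72×825 + 9.4×10⁻⁶×72×775 = 1.249 mm.
Since the ends are fixed, an axial force P builds up, equal in every segment, with P · Σ Lᵢ/(AᵢEᵢ) = δ_free.
The series flexibility is Σ Lᵢ/(AᵢEᵢ) = 825/(1975×199×10³) + 775/(1450×108×10³) = 7.048×10⁻⁶ mm/N.
So P = 1.249 / 7.048×10⁻⁶ = 177.2 kN, tensile.
σ_{titanium alloy} = P / A = 177200 / 1450 = 122.2 MPa.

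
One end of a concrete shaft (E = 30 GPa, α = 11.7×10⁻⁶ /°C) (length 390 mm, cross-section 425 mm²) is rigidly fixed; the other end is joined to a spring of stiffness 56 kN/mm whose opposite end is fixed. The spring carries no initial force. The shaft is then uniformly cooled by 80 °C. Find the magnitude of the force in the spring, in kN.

The unrestrained thermal change is αΔT L = 11.7×10⁻⁶ × 80 × 390 = 0.365 mm.
With a force P in the spring, the elastic change of the shaft is PL/(AE) and that of the spring is P/k; compatibility requires their sum to equal δ_free.
P [ L/(AE) + 1/k ] = δ_free → P [ 390/(425×30×10³) + 1/(56×10³) ] = 0.365.
P = 0.365 / 4.845×10⁻⁵ = 7535 N.

P ≈ 7.54 kN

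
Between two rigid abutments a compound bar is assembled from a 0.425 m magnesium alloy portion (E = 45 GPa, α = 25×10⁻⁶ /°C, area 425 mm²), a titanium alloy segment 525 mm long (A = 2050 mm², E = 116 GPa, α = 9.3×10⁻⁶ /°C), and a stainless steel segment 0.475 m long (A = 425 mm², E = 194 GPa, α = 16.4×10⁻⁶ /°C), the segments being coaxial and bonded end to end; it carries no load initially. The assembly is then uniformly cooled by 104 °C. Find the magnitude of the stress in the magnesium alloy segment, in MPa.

If the supports were absent, the total length change would be Σ αᵢΔT Lᵢ = 25×10⁻⁶×104×425 + 9.3×10⁻⁶×104×525 + 16.4×10⁻⁶×104×475 = 2.423 mm.
Since the ends are fixed, an axial force P builds up, equal in every segment, with P · Σ Lᵢ/(AᵢEᵢ) = δ_free.
Σ Lᵢ/(AᵢEᵢ) = 425/(425×45×10³) + 525/(2050×116×10³) + 475/(425×194×10³) = 3.019×10⁻⁵ mm/N.
P = 2.423 / 3.019×10⁻⁵ = 80250 N = 80.25 kN, tensile.
σ_{magnesium alloy} = P / A = 80250 / 425 = 188.8 MPa.

σ ≈ 189 MPa (tensile)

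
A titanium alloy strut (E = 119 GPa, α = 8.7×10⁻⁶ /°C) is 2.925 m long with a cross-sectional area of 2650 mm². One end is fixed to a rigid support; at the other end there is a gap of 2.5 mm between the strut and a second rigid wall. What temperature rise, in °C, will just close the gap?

Contact occurs when the free expansion equals the gap: αΔT L = 2.5 mm.
ΔT = 2.5 / (8.7×10⁻⁶ × 2925) = 98.24 °C.

ΔT ≈ 98.2 °C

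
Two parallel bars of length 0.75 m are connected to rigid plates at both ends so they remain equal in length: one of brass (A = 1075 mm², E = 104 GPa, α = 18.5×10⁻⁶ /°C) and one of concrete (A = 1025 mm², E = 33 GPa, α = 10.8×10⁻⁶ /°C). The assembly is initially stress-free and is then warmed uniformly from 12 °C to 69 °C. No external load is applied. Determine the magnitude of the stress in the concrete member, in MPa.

σ ≈ 11.1 MPa (tensile)

Both members must finish at the same length. With the larger α, the brass tends to over-expand; the plates restrain it, putting the brass in compression and the concrete in tension. With no external load the two internal forces are equal and opposite, magnitude P.
Setting the final lengths equal and cancelling L: (α₁ − α₂)ΔT = P/(A₁E₁) + P/(A₂E₂).
|α₁ − α₂|·ΔT = 7.7×10⁻⁶ × 57 = 0.0004389.
1/(A₁E₁) + 1/(A₂E₂) = 1/(1075×104×10³) + 1/(1025×33×10³) = 3.851×10⁻⁸ N⁻¹.
P = 0.0004389 / 3.851×10⁻⁸ = 11400 N = 11.4 kN.
σ_{concrete} = P/A₂ = 11400/1025 = 11.12 MPa, tensile.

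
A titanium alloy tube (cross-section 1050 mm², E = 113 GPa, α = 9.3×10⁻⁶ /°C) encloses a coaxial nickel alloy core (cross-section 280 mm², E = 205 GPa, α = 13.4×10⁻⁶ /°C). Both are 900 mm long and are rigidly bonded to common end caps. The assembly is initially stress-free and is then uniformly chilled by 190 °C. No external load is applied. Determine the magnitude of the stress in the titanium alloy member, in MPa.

Equilibrium of a rigid end plate with no external load gives equal and opposite internal forces ±P in the two members. Since α_{nickel alloy} > α_{titanium alloy}, cooling drives the nickel alloy into tension and the titanium alloy into compression.
Setting the final lengths equal and cancelling L: (α₁ − α₂)ΔT = P/(A₁E₁) + P/(A₂E₂).
|α₁ − α₂|·ΔT = 4.1×10⁻⁶ × 190 = 0.000779.
1/(A₁E₁) + 1/(A₂E₂) = 1/(1050×113×10³) + 1/(280×205×10³) = 2.585×10⁻⁸ N⁻¹.
So P = 0.000779 / 2.585×10⁻⁸ = 30.14 kN.
σ_{titanium alloy} = P/A₁ = 30140/1050 = 28.7 MPa, compressive.

σ ≈ 28.7 MPa (compressive)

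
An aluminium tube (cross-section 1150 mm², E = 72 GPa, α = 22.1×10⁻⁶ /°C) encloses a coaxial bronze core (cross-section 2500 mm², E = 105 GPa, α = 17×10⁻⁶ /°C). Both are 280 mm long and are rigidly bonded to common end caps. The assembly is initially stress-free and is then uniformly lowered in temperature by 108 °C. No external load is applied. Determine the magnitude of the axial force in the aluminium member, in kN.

Equilibrium of a rigid end plate with no external load gives equal and opposite internal forces ±P in the two members. Since α_{aluminium} > α_{bronze}, cooling drives the aluminium into tension and the bronze into compression.
Setting the final lengths equal and cancelling L: (α₁ − α₂)ΔT = P/(A₁E₁) + P/(A₂E₂).
|α₁ − α₂|·ΔT = 5.1×10⁻⁶ × 108 = 0.0005508.
1/(A₁E₁) + 1/(A₂E₂) = 1/(1150×72×10³) + 1/(2500×105×10³) = 1.589×10⁻⁸ N⁻¹.
So P = 0.0005508 / 1.589×10⁻⁸ = 34.67 kN.

P ≈ 34.7 kN (tensile in the aluminium)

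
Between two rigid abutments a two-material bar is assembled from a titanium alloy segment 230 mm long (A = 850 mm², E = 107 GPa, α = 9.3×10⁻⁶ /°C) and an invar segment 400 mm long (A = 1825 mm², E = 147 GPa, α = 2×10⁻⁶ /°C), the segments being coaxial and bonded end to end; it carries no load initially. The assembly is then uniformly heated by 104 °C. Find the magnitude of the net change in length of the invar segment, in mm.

|ΔL| ≈ 0.0302 mm

With the walls removed the bar would change length by δ_free = Σ αᵢΔT Lᵢ = 9.3×10⁻⁶×104×230 + 2×10⁻⁶×104×400 = 0.3057 mm.
The rigid supports impose zero overall length change; the single axial force P common to all segments must satisfy P Σ Lᵢ/(AᵢEᵢ) = δ_free.
Σ Lᵢ/(AᵢEᵢ) = 230/(850×107×10³) + 400/(1825×147×10³) = 4.02×10⁻⁶ mm/N.
So P = 0.3057 / 4.02×10⁻⁶ = 76.04 kN, compressive.
For the invar segment, free thermal change = 2×10⁻⁶×104×400 = 0.0832 mm and elastic change from P = 76040×400/(1825×147×10³) = 0.1134 mm; these oppose, so the net change is 0.0302 mm (segment shortens).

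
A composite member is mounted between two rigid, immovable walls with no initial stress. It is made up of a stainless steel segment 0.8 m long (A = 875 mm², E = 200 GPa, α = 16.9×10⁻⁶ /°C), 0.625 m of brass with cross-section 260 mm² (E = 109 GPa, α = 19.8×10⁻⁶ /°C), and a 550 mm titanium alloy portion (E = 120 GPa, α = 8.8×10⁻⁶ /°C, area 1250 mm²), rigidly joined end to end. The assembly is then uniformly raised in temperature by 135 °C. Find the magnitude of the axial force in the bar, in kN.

If the supports were absent, the total length change would be Σ αᵢΔT Lᵢ = 16.9×10⁻⁶×135×800 + 19.8×10⁻⁶×135×625 + 8.8×10⁻⁶×135×550 = 4.149 mm.
The walls prevent any net length change, so an axial force P (same in every segment) develops. Compatibility: P · Σ Lᵢ/(AᵢEᵢ) = δ_free.
The series flexibility is Σ Lᵢ/(AᵢEᵢ) = 800/(875×200×10³) + 625/(260×109×10³) + 550/(1250×120×10³) = 3.029×10⁻⁵ mm/N.
Hence P = δ_free / Σ(L/AE) = 4.149/3.029×10⁻⁵ = 137 kN (compressive).

P ≈ 137 kN (compressive)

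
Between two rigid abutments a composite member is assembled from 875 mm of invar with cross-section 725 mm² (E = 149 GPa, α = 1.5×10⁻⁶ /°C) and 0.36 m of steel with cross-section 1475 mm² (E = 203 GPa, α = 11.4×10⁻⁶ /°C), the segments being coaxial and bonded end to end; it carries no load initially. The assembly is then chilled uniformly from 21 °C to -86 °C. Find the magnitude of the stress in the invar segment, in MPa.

Free thermal contraction of the whole bar: Σ αᵢΔT Lᵢ = 1.5×10⁻⁶×107×875 + 11.4×10⁻⁶×107×360 = 0.5796 mm.
The rigid supports impose zero overall length change; the single axial force P common to all segments must satisfy P Σ Lᵢ/(AᵢEᵢ) = δ_free.
Σ Lᵢ/(AᵢEᵢ) = 875/(725×149×10³) + 360/(1475×203×10³) = 9.302×10⁻⁶ mm/N.
Hence P = δ_free / Σ(L/AE) = 0.5796/9.302×10⁻⁶ = 62.3 kN (tensile).
σ_{invar} = P / A = 62300 / 725 = 85.94 MPa.

σ ≈ 85.9 MPa (tensile)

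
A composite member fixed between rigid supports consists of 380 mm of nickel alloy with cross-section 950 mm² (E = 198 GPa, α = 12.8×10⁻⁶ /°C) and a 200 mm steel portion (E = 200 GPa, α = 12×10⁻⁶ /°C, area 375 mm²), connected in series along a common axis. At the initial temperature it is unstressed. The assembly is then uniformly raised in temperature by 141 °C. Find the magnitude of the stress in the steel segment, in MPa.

With the walls removed the bar would change length by δ_free = Σ αᵢΔT Lᵢ = 12.8×10⁻⁶×141×380 + 12×10⁻⁶×141×200 = 1.024 mm.
The walls prevent any net length change, so an axial force P (same in every segment) develops. Compatibility: P · Σ Lᵢ/(AᵢEᵢ) = δ_free.
The series flexibility is Σ Lᵢ/(AᵢEᵢ) = 380/(950×198×10³) + 200/(375×200×10³) = 4.687×10⁻⁶ mm/N.
Hence P = δ_free / Σ(L/AE) = 1.024/4.687×10⁻⁶ = 218.5 kN (compressive).
σ_{steel} = P / A = 218500 / 375 = 582.7 MPa.

σ ≈ 583 MPa (compressive)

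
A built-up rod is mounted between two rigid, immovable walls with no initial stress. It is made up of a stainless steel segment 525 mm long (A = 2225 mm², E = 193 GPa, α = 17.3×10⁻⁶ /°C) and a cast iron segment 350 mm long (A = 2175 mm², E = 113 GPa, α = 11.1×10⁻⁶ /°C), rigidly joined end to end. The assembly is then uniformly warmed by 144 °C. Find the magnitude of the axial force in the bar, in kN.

P ≈ 706 kN (compressive)

Free thermal expansion of the whole bar: Σ αᵢΔT Lᵢ = 17.3×10⁻⁶×144×525 + 11.1×10⁻⁶×144×350 = 1.867 mm.
The walls prevent any net length change, so an axial force P (same in every segment) develops. Compatibility: P · Σ Lᵢ/(AᵢEᵢ) = δ_free.
The series flexibility is Σ Lᵢ/(AᵢEᵢ) = 525/(2225×193×10³) + 350/(2175×113×10³) = 2.647×10⁻⁶ mm/N.
So P = 1.867 / 2.647×10⁻⁶ = 705.5 kN, compressive.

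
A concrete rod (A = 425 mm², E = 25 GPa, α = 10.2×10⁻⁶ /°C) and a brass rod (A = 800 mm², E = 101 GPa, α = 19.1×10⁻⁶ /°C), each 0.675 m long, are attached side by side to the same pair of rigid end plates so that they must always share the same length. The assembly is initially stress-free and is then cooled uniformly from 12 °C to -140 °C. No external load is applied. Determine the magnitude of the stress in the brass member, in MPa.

Equilibrium of a rigid end plate with no external load gives equal and opposite internal forces ±P in the two members. Since α_{brass} > α_{concrete}, cooling drives the brass into tension and the concrete into compression.
Setting the final lengths equal and cancelling L: (α₁ − α₂)ΔT = P/(A₁E₁) + P/(A₂E₂).
|α₁ − α₂|·ΔT = 8.9×10⁻⁶ × 152 = 0.001353.
1/(A₁E₁) + 1/(A₂E₂) = 1/(425×25×10³) + 1/(800×101×10³) = 1.065×10⁻⁷ N⁻¹.
P = 0.001353 / 1.065×10⁻⁷ = 12700 N = 12.7 kN.
σ_{brass} = P/A₂ = 12700/800 = 15.88 MPa, tensile.

σ ≈ 15.9 MPa (tensile)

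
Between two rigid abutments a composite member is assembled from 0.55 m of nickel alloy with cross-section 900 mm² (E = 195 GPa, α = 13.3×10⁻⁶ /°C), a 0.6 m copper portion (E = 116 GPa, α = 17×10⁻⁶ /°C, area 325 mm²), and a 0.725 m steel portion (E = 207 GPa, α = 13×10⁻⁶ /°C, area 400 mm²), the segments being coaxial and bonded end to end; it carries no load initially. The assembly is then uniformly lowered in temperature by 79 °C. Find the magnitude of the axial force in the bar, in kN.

P ≈ 76.5 kN (tensile)

If the supports were absent, the total length change would be Σ αᵢΔT Lᵢ = 13.3×10⁻⁶×79×550 + 17×10⁻⁶×79×600 + 13×10⁻⁶×79×725 = 2.128 mm.
Since the ends are fixed, an axial force P builds up, equal in every segment, with P · Σ Lᵢ/(AᵢEᵢ) = δ_free.
The series flexibility is Σ Lᵢ/(AᵢEᵢ) = 550/(900×195×10³) + 600/(325×116×10³) + 725/(400×207×10³) = 2.781×10⁻⁵ mm/N.
P = 2.128 / 2.781×10⁻⁵ = 76540 N = 76.54 kN, tensile.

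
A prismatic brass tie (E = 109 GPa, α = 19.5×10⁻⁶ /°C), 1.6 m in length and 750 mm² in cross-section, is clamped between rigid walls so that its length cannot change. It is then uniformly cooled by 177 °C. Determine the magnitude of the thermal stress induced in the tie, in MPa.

With length fixed, the mechanical strain must cancel the thermal strain αΔT = 19.5×10⁻⁶ × 177 = 3451.5×10⁻⁶.
Hence σ = E·αΔT = 109×10³ × 3451.5×10⁻⁶ = 376.2 MPa, tensile.

σ ≈ 376 MPa (tensile)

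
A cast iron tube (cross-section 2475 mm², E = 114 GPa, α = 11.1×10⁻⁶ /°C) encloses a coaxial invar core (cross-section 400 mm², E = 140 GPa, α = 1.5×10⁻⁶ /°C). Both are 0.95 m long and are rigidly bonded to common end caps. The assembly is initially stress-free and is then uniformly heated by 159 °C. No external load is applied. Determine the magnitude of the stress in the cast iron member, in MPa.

Equilibrium of a rigid end plate with no external load gives equal and opposite internal forces ±P in the two members. Since α_{cast iron} > α_{invar}, heating drives the cast iron into compression and the invar into tension.
Setting the final lengths equal and cancelling L: (α₁ − α₂)ΔT = P/(A₁E₁) + P/(A₂E₂).
|α₁ − α₂|·ΔT = 9.6×10⁻⁶ × 159 = 0.001526.
1/(A₁E₁) + 1/(A₂E₂) = 1/(2475×114×10³) + 1/(400×140×10³) = 2.14×10⁻⁸ N⁻¹.
P = 0.001526 / 2.14×10⁻⁸ = 71320 N = 71.32 kN.
σ_{cast iron} = P/A₁ = 71320/2475 = 28.82 MPa, compressive.

σ ≈ 28.8 MPa (compressive)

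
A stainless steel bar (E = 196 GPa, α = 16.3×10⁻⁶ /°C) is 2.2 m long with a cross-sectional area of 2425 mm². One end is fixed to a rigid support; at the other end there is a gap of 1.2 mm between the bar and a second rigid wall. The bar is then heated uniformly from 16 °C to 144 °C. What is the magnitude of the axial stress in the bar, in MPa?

If the wall were absent the bar would grow by αΔT L = 16.3×10⁻⁶ × 128 × 2200 = 4.59 mm.
The gap closes (δ_free > 1.2 mm) and the wall then resists a further 4.59 − 1.2 = 3.39 mm of expansion.
So σ = E(δ_free − g)/L = 196×10³ × 3.39/2200 = 302 MPa.

σ ≈ 302 MPa (compressive)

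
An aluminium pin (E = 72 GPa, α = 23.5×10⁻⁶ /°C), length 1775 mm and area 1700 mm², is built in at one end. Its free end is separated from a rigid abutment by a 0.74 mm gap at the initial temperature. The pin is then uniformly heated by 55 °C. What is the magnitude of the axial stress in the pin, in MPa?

Unrestrained expansion: δ_free = αΔT L = 23.5×10⁻⁶ × 55 × 1775 = 2.294 mm.
After closing the 0.74 mm clearance, 2.294 − 0.74 = 1.554 mm of expansion remains to be suppressed by the wall.
That suppressed elongation corresponds to σ = E·Δ/L = 72×10³ × 1.554/1775 = 63.04 MPa.

σ ≈ 63 MPa (compressive)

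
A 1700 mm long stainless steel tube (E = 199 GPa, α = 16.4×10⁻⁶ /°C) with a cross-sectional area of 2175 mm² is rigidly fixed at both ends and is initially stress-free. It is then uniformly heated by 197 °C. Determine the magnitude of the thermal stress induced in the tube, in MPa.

The supports are rigid, so the total axial strain is zero. The restrained thermal strain is ε = αΔT = 16.4×10⁻⁶ × 197 = 3230.8×10⁻⁶.
The stress required to suppress this strain is σ = Eε = 199×10³ × 3230.8×10⁻⁶ = 642.9 MPa, compressive since the tube is trying to expand.

σ ≈ 643 MPa (compressive)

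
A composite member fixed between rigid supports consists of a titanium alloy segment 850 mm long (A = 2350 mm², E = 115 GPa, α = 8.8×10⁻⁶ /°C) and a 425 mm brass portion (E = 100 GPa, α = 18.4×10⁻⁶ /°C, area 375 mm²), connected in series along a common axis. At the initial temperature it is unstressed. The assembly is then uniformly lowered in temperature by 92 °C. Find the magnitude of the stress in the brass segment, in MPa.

σ ≈ 259 MPa (tensile)

With the walls removed the bar would change length by δ_free = Σ αᵢΔT Lᵢ = 8.8×10⁻⁶×92×850 + 18.4×10⁻⁶×92×425 = 1.408 mm.
The rigid supports impose zero overall length change; the single axial force P common to all segments must satisfy P Σ Lᵢ/(AᵢEᵢ) = δ_free.
Σ Lᵢ/(AᵢEᵢ) = 850/(2350×115×10³) + 425/(375×100×10³) = 1.448×10⁻⁵ mm/N.
P = 1.408 / 1.448×10⁻⁵ = 97220 N = 97.22 kN, tensile.
σ_{brass} = P / A = 97220 / 375 = 259.3 MPa.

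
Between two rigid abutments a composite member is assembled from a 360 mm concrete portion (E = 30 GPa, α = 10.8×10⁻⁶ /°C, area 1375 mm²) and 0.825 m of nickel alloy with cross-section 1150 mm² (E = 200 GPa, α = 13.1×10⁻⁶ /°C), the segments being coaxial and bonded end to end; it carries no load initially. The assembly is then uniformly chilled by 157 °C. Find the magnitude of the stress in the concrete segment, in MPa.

With the walls removed the bar would change length by δ_free = Σ αᵢΔT Lᵢ = 10.8×10⁻⁶×157×360 + 13.1×10⁻⁶×157×825 = 2.307 mm.
Since the ends are fixed, an axial force P builds up, equal in every segment, with P · Σ Lᵢ/(AᵢEᵢ) = δ_free.
The series flexibility is Σ Lᵢ/(AᵢEᵢ) = 360/(1375×30×10³) + 825/(1150×200×10³) = 1.231×10⁻⁵ mm/N.
P = 2.307 / 1.231×10⁻⁵ = 187400 N = 187.4 kN, tensile.
σ_{concrete} = P / A = 187400 / 1375 = 136.3 MPa.

σ ≈ 136 MPa (tensile)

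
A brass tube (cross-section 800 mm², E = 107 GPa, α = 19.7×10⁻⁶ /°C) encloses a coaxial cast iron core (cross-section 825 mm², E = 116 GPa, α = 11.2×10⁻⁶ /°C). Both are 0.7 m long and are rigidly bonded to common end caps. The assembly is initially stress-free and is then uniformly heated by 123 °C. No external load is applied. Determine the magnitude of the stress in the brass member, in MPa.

σ ≈ 59.1 MPa (compressive)

The brass has the larger α, so on heating it would change length more than the cast iron if both were free. The rigid plates force a common final length, so the brass is put into compression and the cast iron into tension, with equal and opposite forces P (no external load).
Setting the final lengths equal and cancelling L: (α₁ − α₂)ΔT = P/(A₁E₁) + P/(A₂E₂).
|α₁ − α₂|·ΔT = 8.5×10⁻⁶ × 123 = 0.001045.
1/(A₁E₁) + 1/(A₂E₂) = 1/(800×107×10³) + 1/(825×116×10³) = 2.213×10⁻⁸ N⁻¹.
P = 0.001045 / 2.213×10⁻⁸ = 47240 N = 47.24 kN.
σ_{brass} = P/A₁ = 47240/800 = 59.05 MPa, compressive.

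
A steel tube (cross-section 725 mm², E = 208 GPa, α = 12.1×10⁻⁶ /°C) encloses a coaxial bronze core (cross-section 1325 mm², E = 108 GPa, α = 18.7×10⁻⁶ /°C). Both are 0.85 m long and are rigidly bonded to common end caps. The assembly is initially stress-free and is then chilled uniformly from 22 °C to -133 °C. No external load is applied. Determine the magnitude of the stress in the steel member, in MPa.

Both members must finish at the same length. With the larger α, the bronze tends to over-contract; the plates restrain it, putting the bronze in tension and the steel in compression. With no external load the two internal forces are equal and opposite, magnitude P.
Compatibility of the two members (thermal + elastic change equal): (α₁ − α₂)ΔT = P·[1/(A₁E₁) + 1/(A₂E₂)].
|α₁ − α₂|·ΔT = 6.6×10⁻⁶ × 155 = 0.001023.
1/(A₁E₁) + 1/(A₂E₂) = 1/(725×208×10³) + 1/(1325×108×10³) = 1.362×10⁻⁸ N⁻¹.
So P = 0.001023 / 1.362×10⁻⁸ = 75.11 kN.
σ_{steel} = P/A₁ = 75110/725 = 103.6 MPa, compressive.

σ ≈ 104 MPa (compressive)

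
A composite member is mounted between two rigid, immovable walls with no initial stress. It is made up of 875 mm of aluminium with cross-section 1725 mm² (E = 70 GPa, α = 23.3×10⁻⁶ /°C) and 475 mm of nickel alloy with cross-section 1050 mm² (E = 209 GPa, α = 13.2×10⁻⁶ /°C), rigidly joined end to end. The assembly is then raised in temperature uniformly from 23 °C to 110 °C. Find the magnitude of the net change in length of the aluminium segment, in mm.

Free thermal expansion of the whole bar: Σ αᵢΔT Lᵢ = 23.3×10⁻⁶×87×875 + 13.2×10⁻⁶×87×475 = 2.319 mm.
Since the ends are fixed, an axial force P builds up, equal in every segment, with P · Σ Lᵢ/(AᵢEᵢ) = δ_free.
The series flexibility is Σ Lᵢ/(AᵢEᵢ) = 875/(1725×70×10³) + 475/(1050×209×10³) = 9.411×10⁻⁶ mm/N.
P = 2.319 / 9.411×10⁻⁶ = 246400 N = 246.4 kN, compressive.
For the aluminium segment, free thermal change = 23.3×10⁻⁶×87×875 = 1.774 mm and elastic change from P = 246400×875/(1725×70×10³) = 1.786 mm; these oppose, so the net change is 0.0121 mm (segment shortens).

|ΔL| ≈ 0.0121 mm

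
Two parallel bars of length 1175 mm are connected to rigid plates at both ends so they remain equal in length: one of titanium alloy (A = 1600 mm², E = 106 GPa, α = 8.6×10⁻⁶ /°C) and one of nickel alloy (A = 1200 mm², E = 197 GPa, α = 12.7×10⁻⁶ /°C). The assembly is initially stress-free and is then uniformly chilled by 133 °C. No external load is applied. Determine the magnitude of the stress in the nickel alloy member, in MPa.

σ ≈ 44.9 MPa (tensile)

The nickel alloy has the larger α, so on cooling it would change length more than the titanium alloy if both were free. The rigid plates force a common final length, so the nickel alloy is put into tension and the titanium alloy into compression, with equal and opposite forces P (no external load).
Compatibility of the two members (thermal + elastic change equal): (α₁ − α₂)ΔT = P·[1/(A₁E₁) + 1/(A₂E₂)].
|α₁ − α₂|·ΔT = 4.1×10⁻⁶ × 133 = 0.0005453.
1/(A₁E₁) + 1/(A₂E₂) = 1/(1600×106×10³) + 1/(1200×197×10³) = 1.013×10⁻⁸ N⁻¹.
So P = 0.0005453 / 1.013×10⁻⁸ = 53.85 kN.
σ_{nickel alloy} = P/A₂ = 53850/1200 = 44.87 MPa, tensile.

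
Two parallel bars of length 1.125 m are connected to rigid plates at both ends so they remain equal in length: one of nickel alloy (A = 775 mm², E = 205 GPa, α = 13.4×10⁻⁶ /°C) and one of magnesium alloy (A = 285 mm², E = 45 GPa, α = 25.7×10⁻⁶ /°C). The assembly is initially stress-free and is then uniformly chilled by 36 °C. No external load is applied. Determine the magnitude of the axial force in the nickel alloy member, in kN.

P ≈ 5.25 kN (compressive in the nickel alloy)

Both members must finish at the same length. With the larger α, the magnesium alloy tends to over-contract; the plates restrain it, putting the magnesium alloy in tension and the nickel alloy in compression. With no external load the two internal forces are equal and opposite, magnitude P.
Equating the net (thermal + elastic) strains gives |α₁ − α₂|·ΔT = P·[1/(A₁E₁) + 1/(A₂E₂)].
|α₁ − α₂|·ΔT = 12.3×10⁻⁶ × 36 = 0.0004428.
1/(A₁E₁) + 1/(A₂E₂) = 1/(775×205×10³) + 1/(285×45×10³) = 8.427×10⁻⁸ N⁻¹.
So P = 0.0004428 / 8.427×10⁻⁸ = 5.255 kN.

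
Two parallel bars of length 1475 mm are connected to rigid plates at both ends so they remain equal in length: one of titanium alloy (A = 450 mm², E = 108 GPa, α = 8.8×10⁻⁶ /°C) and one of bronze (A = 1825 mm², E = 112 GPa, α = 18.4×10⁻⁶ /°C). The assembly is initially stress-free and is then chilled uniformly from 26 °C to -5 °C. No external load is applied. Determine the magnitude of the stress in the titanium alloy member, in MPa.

The bronze has the larger α, so on cooling it would change length more than the titanium alloy if both were free. The rigid plates force a common final length, so the bronze is put into tension and the titanium alloy into compression, with equal and opposite forces P (no external load).
Equating the net (thermal + elastic) strains gives |α₁ − α₂|·ΔT = P·[1/(A₁E₁) + 1/(A₂E₂)].
|α₁ − α₂|·ΔT = 9.6×10⁻⁶ × 31 = 0.0002976.
1/(A₁E₁) + 1/(A₂E₂) = 1/(450×108×10³) + 1/(1825×112×10³) = 2.547×10⁻⁸ N⁻¹.
So P = 0.0002976 / 2.547×10⁻⁸ = 11.69 kN.
σ_{titanium alloy} = P/A₁ = 11690/450 = 25.97 MPa, compressive.

σ ≈ 26 MPa (compressive)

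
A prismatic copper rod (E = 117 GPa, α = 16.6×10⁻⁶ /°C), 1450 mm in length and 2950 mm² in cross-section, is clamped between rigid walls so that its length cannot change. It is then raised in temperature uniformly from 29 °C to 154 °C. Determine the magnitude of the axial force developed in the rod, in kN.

With zero net strain, σ = E·αΔT = 117 GPa × 16.6×10⁻⁶ × 125 = 242.8 MPa.
Axial force P = σA = 242.8 × 2950 = 716200 N = 716.2 kN, compressive.

P ≈ 716 kN (compressive)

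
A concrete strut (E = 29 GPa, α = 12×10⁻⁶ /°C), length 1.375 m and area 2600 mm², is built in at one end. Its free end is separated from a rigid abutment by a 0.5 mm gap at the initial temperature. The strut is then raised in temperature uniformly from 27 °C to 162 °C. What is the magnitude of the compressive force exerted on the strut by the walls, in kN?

P ≈ 94.7 kN

Free thermal elongation = αΔT L = 12×10⁻⁶ × 135 × 1375 = 2.228 mm.
The gap closes (δ_free > 0.5 mm) and the wall then resists a further 2.228 − 0.5 = 1.728 mm of expansion.
So σ = E(δ_free − g)/L = 29×10³ × 1.728/1375 = 36.43 MPa.
Force on the wall = σA = 36.43 × 2600 mm² = 94.73 kN.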